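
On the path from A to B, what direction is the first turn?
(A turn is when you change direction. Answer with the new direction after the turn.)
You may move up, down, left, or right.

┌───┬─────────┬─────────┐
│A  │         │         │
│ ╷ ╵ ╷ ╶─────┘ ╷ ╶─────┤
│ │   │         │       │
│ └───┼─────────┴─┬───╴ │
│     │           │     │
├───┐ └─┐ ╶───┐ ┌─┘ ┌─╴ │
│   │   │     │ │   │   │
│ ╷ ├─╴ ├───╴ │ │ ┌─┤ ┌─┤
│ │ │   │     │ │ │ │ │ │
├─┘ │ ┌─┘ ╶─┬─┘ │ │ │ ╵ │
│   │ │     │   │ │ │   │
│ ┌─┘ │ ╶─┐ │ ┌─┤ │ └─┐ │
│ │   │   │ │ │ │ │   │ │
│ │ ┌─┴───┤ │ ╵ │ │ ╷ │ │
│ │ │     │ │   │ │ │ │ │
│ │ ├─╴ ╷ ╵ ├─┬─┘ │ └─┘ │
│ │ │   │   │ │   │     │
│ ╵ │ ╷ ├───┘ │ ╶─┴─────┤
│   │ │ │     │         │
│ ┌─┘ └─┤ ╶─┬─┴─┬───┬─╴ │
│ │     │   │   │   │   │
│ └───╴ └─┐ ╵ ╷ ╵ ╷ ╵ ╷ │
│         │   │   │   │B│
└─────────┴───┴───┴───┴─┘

Directions: right, down, right, up, right, down, right, right, right, right, up, right, down, right, right, right, down, left, left, down, left, down, down, down, down, down, left, down, right, right, right, right, down, down
First turn direction: down

Solution:

┌───┬─────────┬─────────┐
│A ↓│↱ ↓      │↱ ↓      │
│ ╷ ╵ ╷ ╶─────┘ ╷ ╶─────┤
│ │↳ ↑│↳ → → → ↑│↳ → → ↓│
│ └───┼─────────┴─┬───╴ │
│     │           │↓ ← ↲│
├───┐ └─┐ ╶───┐ ┌─┘ ┌─╴ │
│   │   │     │ │↓ ↲│   │
│ ╷ ├─╴ ├───╴ │ │ ┌─┤ ┌─┤
│ │ │   │     │ │↓│ │ │ │
├─┘ │ ┌─┘ ╶─┬─┘ │ │ │ ╵ │
│   │ │     │   │↓│ │   │
│ ┌─┘ │ ╶─┐ │ ┌─┤ │ └─┐ │
│ │   │   │ │ │ │↓│   │ │
│ │ ┌─┴───┤ │ ╵ │ │ ╷ │ │
│ │ │     │ │   │↓│ │ │ │
│ │ ├─╴ ╷ ╵ ├─┬─┘ │ └─┘ │
│ │ │   │   │ │↓ ↲│     │
│ ╵ │ ╷ ├───┘ │ ╶─┴─────┤
│   │ │ │     │↳ → → → ↓│
│ ┌─┘ └─┤ ╶─┬─┴─┬───┬─╴ │
│ │     │   │   │   │  ↓│
│ └───╴ └─┐ ╵ ╷ ╵ ╷ ╵ ╷ │
│         │   │   │   │B│
└─────────┴───┴───┴───┴─┘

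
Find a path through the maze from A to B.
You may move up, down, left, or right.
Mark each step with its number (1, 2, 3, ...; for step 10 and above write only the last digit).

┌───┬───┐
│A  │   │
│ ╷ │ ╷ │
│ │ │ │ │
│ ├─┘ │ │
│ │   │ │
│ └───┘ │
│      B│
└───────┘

Finding the shortest path through the maze:
Path length: 6 steps
Directions: down → down → down → right → right → right

Solution:

┌───┬───┐
│A  │   │
│ ╷ │ ╷ │
│1│ │ │ │
│ ├─┘ │ │
│2│   │ │
│ └───┘ │
│3 4 5 B│
└───────┘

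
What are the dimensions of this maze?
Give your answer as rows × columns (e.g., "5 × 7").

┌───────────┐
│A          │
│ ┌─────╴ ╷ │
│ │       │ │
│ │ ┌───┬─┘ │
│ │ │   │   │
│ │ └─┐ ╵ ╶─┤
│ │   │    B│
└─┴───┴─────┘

Counting the maze dimensions:
Rows (vertical): 4
Columns (horizontal): 6
Dimensions: 4 × 6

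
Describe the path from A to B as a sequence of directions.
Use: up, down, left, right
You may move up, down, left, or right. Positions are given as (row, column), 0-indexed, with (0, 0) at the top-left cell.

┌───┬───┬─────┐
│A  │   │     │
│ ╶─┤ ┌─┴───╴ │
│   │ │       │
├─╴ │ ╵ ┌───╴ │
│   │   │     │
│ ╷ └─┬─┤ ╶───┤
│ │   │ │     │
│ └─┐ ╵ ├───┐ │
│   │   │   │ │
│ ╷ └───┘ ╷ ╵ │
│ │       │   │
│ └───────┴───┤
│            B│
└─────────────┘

Finding the path and converting it to directions:
Path through cells: (0,0) → (1,0) → (1,1) → (2,1) → (2,0) → (3,0) → (4,0) → (5,0) → (6,0) → (6,1) → (6,2) → (6,3) → (6,4) → (6,5) → (6,6)
Directions: down, right, down, left, down, down, down, down, right, right, right, right, right, right

Solution:

┌───┬───┬─────┐
│A  │   │     │
│ ╶─┤ ┌─┴───╴ │
│↳ ↓│ │       │
├─╴ │ ╵ ┌───╴ │
│↓ ↲│   │     │
│ ╷ └─┬─┤ ╶───┤
│↓│   │ │     │
│ └─┐ ╵ ├───┐ │
│↓  │   │   │ │
│ ╷ └───┘ ╷ ╵ │
│↓│       │   │
│ └───────┴───┤
│↳ → → → → → B│
└─────────────┘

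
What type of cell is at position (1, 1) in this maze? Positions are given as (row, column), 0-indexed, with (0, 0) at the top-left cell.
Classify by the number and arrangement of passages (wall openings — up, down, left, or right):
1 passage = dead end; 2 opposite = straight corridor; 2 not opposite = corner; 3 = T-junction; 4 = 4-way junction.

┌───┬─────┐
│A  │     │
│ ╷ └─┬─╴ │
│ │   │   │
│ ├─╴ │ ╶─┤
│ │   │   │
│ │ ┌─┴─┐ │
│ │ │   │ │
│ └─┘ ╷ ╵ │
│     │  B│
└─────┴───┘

Checking cell at (1, 1):
Number of passages: 2
Cell type: corner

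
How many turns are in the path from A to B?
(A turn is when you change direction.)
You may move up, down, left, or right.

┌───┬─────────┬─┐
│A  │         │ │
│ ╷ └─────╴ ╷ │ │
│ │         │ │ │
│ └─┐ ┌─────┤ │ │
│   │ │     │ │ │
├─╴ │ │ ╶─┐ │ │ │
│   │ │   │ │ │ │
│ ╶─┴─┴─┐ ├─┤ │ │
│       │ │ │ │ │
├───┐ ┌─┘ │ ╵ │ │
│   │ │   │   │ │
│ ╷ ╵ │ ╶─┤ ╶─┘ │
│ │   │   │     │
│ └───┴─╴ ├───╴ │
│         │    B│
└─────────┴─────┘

Directions: right, down, right, right, right, right, up, right, down, down, down, down, down, left, down, right, right, down
Number of turns: 9

Solution:

┌───┬─────────┬─┐
│A ↓│      ↱ ↓│ │
│ ╷ └─────╴ ╷ │ │
│ │↳ → → → ↑│↓│ │
│ └─┐ ┌─────┤ │ │
│   │ │     │↓│ │
├─╴ │ │ ╶─┐ │ │ │
│   │ │   │ │↓│ │
│ ╶─┴─┴─┐ ├─┤ │ │
│       │ │ │↓│ │
├───┐ ┌─┘ │ ╵ │ │
│   │ │   │↓ ↲│ │
│ ╷ ╵ │ ╶─┤ ╶─┘ │
│ │   │   │↳ → ↓│
│ └───┴─╴ ├───╴ │
│         │    B│
└─────────┴─────┘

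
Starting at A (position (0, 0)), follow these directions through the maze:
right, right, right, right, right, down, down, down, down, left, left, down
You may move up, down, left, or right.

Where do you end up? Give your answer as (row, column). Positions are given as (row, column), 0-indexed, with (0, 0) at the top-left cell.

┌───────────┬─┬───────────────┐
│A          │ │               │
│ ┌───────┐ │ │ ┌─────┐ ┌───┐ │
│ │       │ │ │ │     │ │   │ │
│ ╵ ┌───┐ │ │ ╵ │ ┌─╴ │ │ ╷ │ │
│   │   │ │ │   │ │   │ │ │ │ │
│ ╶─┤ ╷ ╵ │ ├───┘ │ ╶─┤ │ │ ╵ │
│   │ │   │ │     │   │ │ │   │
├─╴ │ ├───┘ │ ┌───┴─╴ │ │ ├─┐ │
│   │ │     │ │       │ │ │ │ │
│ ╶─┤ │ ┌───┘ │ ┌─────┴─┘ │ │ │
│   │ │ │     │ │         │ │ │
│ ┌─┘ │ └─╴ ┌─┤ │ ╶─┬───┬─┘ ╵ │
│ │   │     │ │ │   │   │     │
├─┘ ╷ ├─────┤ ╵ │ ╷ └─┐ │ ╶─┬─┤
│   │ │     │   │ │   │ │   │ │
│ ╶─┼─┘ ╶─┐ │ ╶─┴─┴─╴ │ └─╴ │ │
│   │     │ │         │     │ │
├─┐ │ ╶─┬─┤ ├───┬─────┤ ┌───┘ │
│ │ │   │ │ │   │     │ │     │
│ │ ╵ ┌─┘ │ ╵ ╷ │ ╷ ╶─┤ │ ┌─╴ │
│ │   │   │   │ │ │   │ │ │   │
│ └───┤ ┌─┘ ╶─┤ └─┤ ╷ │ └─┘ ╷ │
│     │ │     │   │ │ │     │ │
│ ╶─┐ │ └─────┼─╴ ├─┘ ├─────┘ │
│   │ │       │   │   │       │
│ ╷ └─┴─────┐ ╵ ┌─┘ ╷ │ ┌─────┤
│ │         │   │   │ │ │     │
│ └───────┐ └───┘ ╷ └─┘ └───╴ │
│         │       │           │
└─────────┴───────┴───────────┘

Following directions step by step:
Start: (0, 0)
  right: (0, 0) → (0, 1)
  right: (0, 1) → (0, 2)
  right: (0, 2) → (0, 3)
  right: (0, 3) → (0, 4)
  right: (0, 4) → (0, 5)
  down: (0, 5) → (1, 5)
  down: (1, 5) → (2, 5)
  down: (2, 5) → (3, 5)
  down: (3, 5) → (4, 5)
  left: (4, 5) → (4, 4)
  left: (4, 4) → (4, 3)
  down: (4, 3) → (5, 3)
Final position: (5, 3)

Path taken:

┌───────────┬─┬───────────────┐
│A → → → → ↓│ │               │
│ ┌───────┐ │ │ ┌─────┐ ┌───┐ │
│ │       │↓│ │ │     │ │   │ │
│ ╵ ┌───┐ │ │ ╵ │ ┌─╴ │ │ ╷ │ │
│   │   │ │↓│   │ │   │ │ │ │ │
│ ╶─┤ ╷ ╵ │ ├───┘ │ ╶─┤ │ │ ╵ │
│   │ │   │↓│     │   │ │ │   │
├─╴ │ ├───┘ │ ┌───┴─╴ │ │ ├─┐ │
│   │ │↓ ← ↲│ │       │ │ │ │ │
│ ╶─┤ │ ┌───┘ │ ┌─────┴─┘ │ │ │
│   │ │B│     │ │         │ │ │
│ ┌─┘ │ └─╴ ┌─┤ │ ╶─┬───┬─┘ ╵ │
│ │   │     │ │ │   │   │     │
├─┘ ╷ ├─────┤ ╵ │ ╷ └─┐ │ ╶─┬─┤
│   │ │     │   │ │   │ │   │ │
│ ╶─┼─┘ ╶─┐ │ ╶─┴─┴─╴ │ └─╴ │ │
│   │     │ │         │     │ │
├─┐ │ ╶─┬─┤ ├───┬─────┤ ┌───┘ │
│ │ │   │ │ │   │     │ │     │
│ │ ╵ ┌─┘ │ ╵ ╷ │ ╷ ╶─┤ │ ┌─╴ │
│ │   │   │   │ │ │   │ │ │   │
│ └───┤ ┌─┘ ╶─┤ └─┤ ╷ │ └─┘ ╷ │
│     │ │     │   │ │ │     │ │
│ ╶─┐ │ └─────┼─╴ ├─┘ ├─────┘ │
│   │ │       │   │   │       │
│ ╷ └─┴─────┐ ╵ ┌─┘ ╷ │ ┌─────┤
│ │         │   │   │ │ │     │
│ └───────┐ └───┘ ╷ └─┘ └───╴ │
│         │       │           │
└─────────┴───────┴───────────┘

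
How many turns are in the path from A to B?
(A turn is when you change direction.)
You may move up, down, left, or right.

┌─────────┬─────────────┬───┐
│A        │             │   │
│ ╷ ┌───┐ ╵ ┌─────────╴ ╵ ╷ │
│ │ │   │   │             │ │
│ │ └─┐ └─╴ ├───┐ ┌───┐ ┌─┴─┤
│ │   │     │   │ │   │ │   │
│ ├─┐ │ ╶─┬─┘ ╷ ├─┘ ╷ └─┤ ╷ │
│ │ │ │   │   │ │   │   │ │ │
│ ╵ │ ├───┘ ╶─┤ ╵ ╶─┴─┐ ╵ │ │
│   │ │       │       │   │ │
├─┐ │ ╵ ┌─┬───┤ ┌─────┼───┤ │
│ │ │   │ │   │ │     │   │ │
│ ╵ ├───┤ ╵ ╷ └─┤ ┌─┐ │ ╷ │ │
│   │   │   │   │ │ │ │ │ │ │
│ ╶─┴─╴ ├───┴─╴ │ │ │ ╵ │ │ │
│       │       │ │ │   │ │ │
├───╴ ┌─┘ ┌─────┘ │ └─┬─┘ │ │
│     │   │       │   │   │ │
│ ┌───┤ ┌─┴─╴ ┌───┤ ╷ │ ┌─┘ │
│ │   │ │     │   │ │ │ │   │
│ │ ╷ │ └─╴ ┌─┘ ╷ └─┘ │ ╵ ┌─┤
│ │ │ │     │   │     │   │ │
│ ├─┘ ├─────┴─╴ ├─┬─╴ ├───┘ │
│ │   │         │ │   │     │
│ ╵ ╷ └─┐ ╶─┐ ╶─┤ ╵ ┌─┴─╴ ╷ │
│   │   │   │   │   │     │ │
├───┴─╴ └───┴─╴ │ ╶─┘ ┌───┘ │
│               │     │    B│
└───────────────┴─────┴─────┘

Directions: down, down, down, down, right, down, down, left, down, right, right, down, left, left, down, down, down, down, right, up, right, down, right, down, right, right, right, right, up, left, up, right, up, up, right, down, right, right, down, left, down, left, down, right, right, up, right, right, up, right, down, down
Number of turns: 34

Solution:

┌─────────┬─────────────┬───┐
│A        │             │   │
│ ╷ ┌───┐ ╵ ┌─────────╴ ╵ ╷ │
│↓│ │   │   │             │ │
│ │ └─┐ └─╴ ├───┐ ┌───┐ ┌─┴─┤
│↓│   │     │   │ │   │ │   │
│ ├─┐ │ ╶─┬─┘ ╷ ├─┘ ╷ └─┤ ╷ │
│↓│ │ │   │   │ │   │   │ │ │
│ ╵ │ ├───┘ ╶─┤ ╵ ╶─┴─┐ ╵ │ │
│↳ ↓│ │       │       │   │ │
├─┐ │ ╵ ┌─┬───┤ ┌─────┼───┤ │
│ │↓│   │ │   │ │     │   │ │
│ ╵ ├───┤ ╵ ╷ └─┤ ┌─┐ │ ╷ │ │
│↓ ↲│   │   │   │ │ │ │ │ │ │
│ ╶─┴─╴ ├───┴─╴ │ │ │ ╵ │ │ │
│↳ → ↓  │       │ │ │   │ │ │
├───╴ ┌─┘ ┌─────┘ │ └─┬─┘ │ │
│↓ ← ↲│   │       │   │   │ │
│ ┌───┤ ┌─┴─╴ ┌───┤ ╷ │ ┌─┘ │
│↓│   │ │     │↱ ↓│ │ │ │   │
│ │ ╷ │ └─╴ ┌─┘ ╷ └─┘ │ ╵ ┌─┤
│↓│ │ │     │  ↑│↳ → ↓│   │ │
│ ├─┘ ├─────┴─╴ ├─┬─╴ ├───┘ │
│↓│↱ ↓│      ↱ ↑│ │↓ ↲│  ↱ ↓│
│ ╵ ╷ └─┐ ╶─┐ ╶─┤ ╵ ┌─┴─╴ ╷ │
│↳ ↑│↳ ↓│   │↑ ↰│↓ ↲│↱ → ↑│↓│
├───┴─╴ └───┴─╴ │ ╶─┘ ┌───┘ │
│      ↳ → → → ↑│↳ → ↑│    B│
└───────────────┴─────┴─────┘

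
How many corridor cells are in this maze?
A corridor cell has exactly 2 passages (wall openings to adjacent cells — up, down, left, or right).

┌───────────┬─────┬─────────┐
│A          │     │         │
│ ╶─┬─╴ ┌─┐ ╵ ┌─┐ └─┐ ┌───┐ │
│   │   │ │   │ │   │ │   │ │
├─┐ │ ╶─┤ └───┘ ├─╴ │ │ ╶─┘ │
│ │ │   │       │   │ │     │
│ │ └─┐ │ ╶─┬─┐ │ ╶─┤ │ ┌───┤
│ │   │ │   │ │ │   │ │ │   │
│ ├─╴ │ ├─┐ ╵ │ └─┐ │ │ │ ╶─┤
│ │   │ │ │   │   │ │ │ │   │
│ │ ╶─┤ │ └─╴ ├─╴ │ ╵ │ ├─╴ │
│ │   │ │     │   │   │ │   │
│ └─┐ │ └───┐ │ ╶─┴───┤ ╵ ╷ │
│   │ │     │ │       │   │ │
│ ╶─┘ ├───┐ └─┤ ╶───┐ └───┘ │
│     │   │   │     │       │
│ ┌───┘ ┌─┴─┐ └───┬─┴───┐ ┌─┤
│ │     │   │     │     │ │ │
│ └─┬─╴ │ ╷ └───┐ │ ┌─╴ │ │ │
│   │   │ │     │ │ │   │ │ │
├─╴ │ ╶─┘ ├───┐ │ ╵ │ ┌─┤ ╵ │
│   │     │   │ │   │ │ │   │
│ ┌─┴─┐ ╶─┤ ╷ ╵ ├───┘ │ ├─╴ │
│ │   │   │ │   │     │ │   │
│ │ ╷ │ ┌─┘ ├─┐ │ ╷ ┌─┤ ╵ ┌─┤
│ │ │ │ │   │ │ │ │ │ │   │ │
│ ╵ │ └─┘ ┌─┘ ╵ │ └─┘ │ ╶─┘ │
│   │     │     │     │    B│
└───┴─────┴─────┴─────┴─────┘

Counting cells with exactly 2 passages:
Total corridor cells: 154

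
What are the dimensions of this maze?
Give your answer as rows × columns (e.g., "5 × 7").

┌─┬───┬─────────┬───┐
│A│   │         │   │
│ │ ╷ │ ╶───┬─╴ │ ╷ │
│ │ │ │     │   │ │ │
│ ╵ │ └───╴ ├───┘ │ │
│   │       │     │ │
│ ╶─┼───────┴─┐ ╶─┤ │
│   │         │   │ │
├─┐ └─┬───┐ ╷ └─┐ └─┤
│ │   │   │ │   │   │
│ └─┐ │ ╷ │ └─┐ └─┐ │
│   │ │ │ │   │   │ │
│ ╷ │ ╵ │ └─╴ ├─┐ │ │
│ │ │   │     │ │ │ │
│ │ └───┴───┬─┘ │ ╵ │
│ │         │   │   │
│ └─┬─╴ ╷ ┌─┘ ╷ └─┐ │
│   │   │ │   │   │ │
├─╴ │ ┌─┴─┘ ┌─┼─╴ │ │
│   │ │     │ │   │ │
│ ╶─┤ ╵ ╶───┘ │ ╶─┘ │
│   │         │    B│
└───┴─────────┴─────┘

Counting the maze dimensions:
Rows (vertical): 11
Columns (horizontal): 10
Dimensions: 11 × 10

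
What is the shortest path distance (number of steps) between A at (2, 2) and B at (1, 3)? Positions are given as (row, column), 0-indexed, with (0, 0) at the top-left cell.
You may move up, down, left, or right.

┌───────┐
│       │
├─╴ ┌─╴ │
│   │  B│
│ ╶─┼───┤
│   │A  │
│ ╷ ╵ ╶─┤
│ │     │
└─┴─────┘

Finding path from (2, 2) to (1, 3):
Path: (2,2) → (3,2) → (3,1) → (2,1) → (2,0) → (1,0) → (1,1) → (0,1) → (0,2) → (0,3) → (1,3)
Distance: 10 steps

Solution:

┌───────┐
│  ↱ → ↓│
├─╴ ┌─╴ │
│↱ ↑│  B│
│ ╶─┼───┤
│↑ ↰│A  │
│ ╷ ╵ ╶─┤
│ │↑ ↲  │
└─┴─────┘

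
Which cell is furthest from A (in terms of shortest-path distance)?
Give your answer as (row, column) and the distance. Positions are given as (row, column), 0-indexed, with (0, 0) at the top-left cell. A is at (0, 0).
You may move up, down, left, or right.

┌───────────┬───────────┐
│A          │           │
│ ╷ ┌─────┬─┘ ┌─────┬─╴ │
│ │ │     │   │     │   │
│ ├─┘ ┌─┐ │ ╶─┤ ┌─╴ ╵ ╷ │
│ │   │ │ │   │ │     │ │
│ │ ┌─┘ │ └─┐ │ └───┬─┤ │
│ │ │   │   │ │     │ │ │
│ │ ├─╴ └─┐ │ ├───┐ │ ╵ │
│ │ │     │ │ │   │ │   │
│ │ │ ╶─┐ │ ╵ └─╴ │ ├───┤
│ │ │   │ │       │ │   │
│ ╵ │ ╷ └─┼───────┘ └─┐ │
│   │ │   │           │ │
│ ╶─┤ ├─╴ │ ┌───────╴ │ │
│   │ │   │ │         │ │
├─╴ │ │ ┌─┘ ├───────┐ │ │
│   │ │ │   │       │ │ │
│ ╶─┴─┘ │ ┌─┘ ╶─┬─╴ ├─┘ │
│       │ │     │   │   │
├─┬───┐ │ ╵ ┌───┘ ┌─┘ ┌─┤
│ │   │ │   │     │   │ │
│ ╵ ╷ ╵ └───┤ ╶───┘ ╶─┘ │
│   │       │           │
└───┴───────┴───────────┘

Computing BFS distances from A to all cells:
Furthest cell: (5, 10)
Distance: 81 steps

Path from A to the furthest cell:

┌───────────┬───────────┐
│A          │↱ → → → → ↓│
│ ╷ ┌─────┬─┘ ┌─────┬─╴ │
│↓│ │↱ → ↓│↱ ↑│↓ ← ↰│↓ ↲│
│ ├─┘ ┌─┐ │ ╶─┤ ┌─╴ ╵ ╷ │
│↓│↱ ↑│ │↓│↑ ↰│↓│  ↑ ↲│ │
│ │ ┌─┘ │ └─┐ │ └───┬─┤ │
│↓│↑│   │↳ ↓│↑│↳ → ↓│ │ │
│ │ ├─╴ └─┐ │ ├───┐ │ ╵ │
│↓│↑│     │↓│↑│   │↓│   │
│ │ │ ╶─┐ │ ╵ └─╴ │ ├───┤
│↓│↑│   │ │↳ ↑    │↓│B ↰│
│ ╵ │ ╷ └─┼───────┘ └─┐ │
│↳ ↑│ │   │↓ ← ← ← ↲  │↑│
│ ╶─┤ ├─╴ │ ┌───────╴ │ │
│   │ │   │↓│         │↑│
├─╴ │ │ ┌─┘ ├───────┐ │ │
│   │ │ │↓ ↲│↱ → → ↓│ │↑│
│ ╶─┴─┘ │ ┌─┘ ╶─┬─╴ ├─┘ │
│       │↓│↱ ↑  │↓ ↲│↱ ↑│
├─┬───┐ │ ╵ ┌───┘ ┌─┘ ┌─┤
│ │   │ │↳ ↑│↓ ← ↲│↱ ↑│ │
│ ╵ ╷ ╵ └───┤ ╶───┘ ╶─┘ │
│   │       │↳ → → ↑    │
└───┴───────┴───────────┘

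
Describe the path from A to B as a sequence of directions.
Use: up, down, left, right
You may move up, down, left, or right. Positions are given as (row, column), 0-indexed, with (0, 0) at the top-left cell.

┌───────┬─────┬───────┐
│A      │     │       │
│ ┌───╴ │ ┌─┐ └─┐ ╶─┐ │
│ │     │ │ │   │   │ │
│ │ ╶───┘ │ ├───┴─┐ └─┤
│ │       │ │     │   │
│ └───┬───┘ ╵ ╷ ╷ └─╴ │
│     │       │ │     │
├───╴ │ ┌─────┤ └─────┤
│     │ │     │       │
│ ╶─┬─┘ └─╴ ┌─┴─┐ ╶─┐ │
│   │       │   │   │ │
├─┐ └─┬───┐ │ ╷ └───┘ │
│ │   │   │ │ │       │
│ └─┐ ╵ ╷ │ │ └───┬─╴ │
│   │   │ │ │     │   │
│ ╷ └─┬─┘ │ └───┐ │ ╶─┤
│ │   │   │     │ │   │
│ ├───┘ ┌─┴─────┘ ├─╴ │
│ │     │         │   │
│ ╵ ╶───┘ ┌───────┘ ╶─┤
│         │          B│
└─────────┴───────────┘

Finding the path and converting it to directions:
Path through cells: (0,0) → (1,0) → (2,0) → (3,0) → (3,1) → (3,2) → (4,2) → (4,1) → (4,0) → (5,0) → (5,1) → (6,1) → (6,2) → (7,2) → (7,3) → (6,3) → (6,4) → (7,4) → (8,4) → (8,3) → (9,3) → (9,2) → (9,1) → (10,1) → (10,2) → (10,3) → (10,4) → (9,4) → (9,5) → (9,6) → (9,7) → (9,8) → (8,8) → (7,8) → (7,7) → (7,6) → (6,6) → (5,6) → (5,7) → (6,7) → (6,8) → (6,9) → (6,10) → (7,10) → (7,9) → (8,9) → (8,10) → (9,10) → (9,9) → (10,9) → (10,10)
Directions: down, down, down, right, right, down, left, left, down, right, down, right, down, right, up, right, down, down, left, down, left, left, down, right, right, right, up, right, right, right, right, up, up, left, left, up, up, right, down, right, right, right, down, left, down, right, down, left, down, right

Solution:

┌───────┬─────┬───────┐
│A      │     │       │
│ ┌───╴ │ ┌─┐ └─┐ ╶─┐ │
│↓│     │ │ │   │   │ │
│ │ ╶───┘ │ ├───┴─┐ └─┤
│↓│       │ │     │   │
│ └───┬───┘ ╵ ╷ ╷ └─╴ │
│↳ → ↓│       │ │     │
├───╴ │ ┌─────┤ └─────┤
│↓ ← ↲│ │     │       │
│ ╶─┬─┘ └─╴ ┌─┴─┐ ╶─┐ │
│↳ ↓│       │↱ ↓│   │ │
├─┐ └─┬───┐ │ ╷ └───┘ │
│ │↳ ↓│↱ ↓│ │↑│↳ → → ↓│
│ └─┐ ╵ ╷ │ │ └───┬─╴ │
│   │↳ ↑│↓│ │↑ ← ↰│↓ ↲│
│ ╷ └─┬─┘ │ └───┐ │ ╶─┤
│ │   │↓ ↲│     │↑│↳ ↓│
│ ├───┘ ┌─┴─────┘ ├─╴ │
│ │↓ ← ↲│↱ → → → ↑│↓ ↲│
│ ╵ ╶───┘ ┌───────┘ ╶─┤
│  ↳ → → ↑│        ↳ B│
└─────────┴───────────┘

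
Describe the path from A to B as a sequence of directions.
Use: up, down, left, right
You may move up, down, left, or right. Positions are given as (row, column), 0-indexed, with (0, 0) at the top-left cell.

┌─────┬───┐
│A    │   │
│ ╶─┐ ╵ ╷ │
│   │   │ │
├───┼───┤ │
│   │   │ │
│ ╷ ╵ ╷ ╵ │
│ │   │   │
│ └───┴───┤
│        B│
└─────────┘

Finding the path and converting it to directions:
Path through cells: (0,0) → (0,1) → (0,2) → (1,2) → (1,3) → (0,3) → (0,4) → (1,4) → (2,4) → (3,4) → (3,3) → (2,3) → (2,2) → (3,2) → (3,1) → (2,1) → (2,0) → (3,0) → (4,0) → (4,1) → (4,2) → (4,3) → (4,4)
Directions: right, right, down, right, up, right, down, down, down, left, up, left, down, left, up, left, down, down, right, right, right, right

Solution:

┌─────┬───┐
│A → ↓│↱ ↓│
│ ╶─┐ ╵ ╷ │
│   │↳ ↑│↓│
├───┼───┤ │
│↓ ↰│↓ ↰│↓│
│ ╷ ╵ ╷ ╵ │
│↓│↑ ↲│↑ ↲│
│ └───┴───┤
│↳ → → → B│
└─────────┘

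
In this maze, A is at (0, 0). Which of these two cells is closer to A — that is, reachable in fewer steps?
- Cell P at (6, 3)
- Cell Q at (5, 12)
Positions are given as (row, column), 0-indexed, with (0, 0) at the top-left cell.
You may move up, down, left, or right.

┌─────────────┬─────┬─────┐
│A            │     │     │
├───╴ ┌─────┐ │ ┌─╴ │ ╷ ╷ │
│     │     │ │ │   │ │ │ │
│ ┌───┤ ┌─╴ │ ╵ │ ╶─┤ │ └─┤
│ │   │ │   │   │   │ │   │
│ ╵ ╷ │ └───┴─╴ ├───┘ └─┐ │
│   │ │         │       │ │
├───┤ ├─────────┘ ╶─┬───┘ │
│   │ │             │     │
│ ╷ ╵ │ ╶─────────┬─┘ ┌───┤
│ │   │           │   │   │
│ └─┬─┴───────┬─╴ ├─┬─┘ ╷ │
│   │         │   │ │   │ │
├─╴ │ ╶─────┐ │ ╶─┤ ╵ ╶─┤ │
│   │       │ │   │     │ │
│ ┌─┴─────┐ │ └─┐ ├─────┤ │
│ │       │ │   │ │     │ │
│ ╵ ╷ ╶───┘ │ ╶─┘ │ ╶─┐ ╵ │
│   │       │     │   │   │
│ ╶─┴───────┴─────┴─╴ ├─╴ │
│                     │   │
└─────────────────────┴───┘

Shortest path A → P at (6, 3): 37 steps
Shortest path A → Q at (5, 12): 45 steps

P is closer (37 steps vs 45 steps).

Path to P:

┌─────────────┬─────┬─────┐
│A → ↓        │     │     │
├───╴ ┌─────┐ │ ┌─╴ │ ╷ ╷ │
│↓ ← ↲│     │ │ │   │ │ │ │
│ ┌───┤ ┌─╴ │ ╵ │ ╶─┤ │ └─┤
│↓│↱ ↓│ │   │   │   │ │   │
│ ╵ ╷ │ └───┴─╴ ├───┘ └─┐ │
│↳ ↑│↓│         │       │ │
├───┤ ├─────────┘ ╶─┬───┘ │
│↓ ↰│↓│             │     │
│ ╷ ╵ │ ╶─────────┬─┘ ┌───┤
│↓│↑ ↲│           │   │   │
│ └─┬─┴───────┬─╴ ├─┬─┘ ╷ │
│↳ ↓│↱ P      │   │ │   │ │
├─╴ │ ╶─────┐ │ ╶─┤ ╵ ╶─┤ │
│↓ ↲│↑ ← ← ↰│ │   │     │ │
│ ┌─┴─────┐ │ └─┐ ├─────┤ │
│↓│↱ ↓    │↑│   │ │     │ │
│ ╵ ╷ ╶───┘ │ ╶─┘ │ ╶─┐ ╵ │
│↳ ↑│↳ → → ↑│     │   │   │
│ ╶─┴───────┴─────┴─╴ ├─╴ │
│                     │   │
└─────────────────────┴───┘

Path to Q:

┌─────────────┬─────┬─────┐
│A → ↓        │     │     │
├───╴ ┌─────┐ │ ┌─╴ │ ╷ ╷ │
│↓ ← ↲│     │ │ │   │ │ │ │
│ ┌───┤ ┌─╴ │ ╵ │ ╶─┤ │ └─┤
│↓│↱ ↓│ │   │   │   │ │   │
│ ╵ ╷ │ └───┴─╴ ├───┘ └─┐ │
│↳ ↑│↓│         │       │ │
├───┤ ├─────────┘ ╶─┬───┘ │
│↓ ↰│↓│             │     │
│ ╷ ╵ │ ╶─────────┬─┘ ┌───┤
│↓│↑ ↲│           │   │  Q│
│ └─┬─┴───────┬─╴ ├─┬─┘ ╷ │
│↳ ↓│         │   │ │   │↑│
├─╴ │ ╶─────┐ │ ╶─┤ ╵ ╶─┤ │
│↓ ↲│       │ │   │     │↑│
│ ┌─┴─────┐ │ └─┐ ├─────┤ │
│↓│       │ │   │ │↱ → ↓│↑│
│ ╵ ╷ ╶───┘ │ ╶─┘ │ ╶─┐ ╵ │
│↓  │       │     │↑ ↰│↳ ↑│
│ ╶─┴───────┴─────┴─╴ ├─╴ │
│↳ → → → → → → → → → ↑│   │
└─────────────────────┴───┘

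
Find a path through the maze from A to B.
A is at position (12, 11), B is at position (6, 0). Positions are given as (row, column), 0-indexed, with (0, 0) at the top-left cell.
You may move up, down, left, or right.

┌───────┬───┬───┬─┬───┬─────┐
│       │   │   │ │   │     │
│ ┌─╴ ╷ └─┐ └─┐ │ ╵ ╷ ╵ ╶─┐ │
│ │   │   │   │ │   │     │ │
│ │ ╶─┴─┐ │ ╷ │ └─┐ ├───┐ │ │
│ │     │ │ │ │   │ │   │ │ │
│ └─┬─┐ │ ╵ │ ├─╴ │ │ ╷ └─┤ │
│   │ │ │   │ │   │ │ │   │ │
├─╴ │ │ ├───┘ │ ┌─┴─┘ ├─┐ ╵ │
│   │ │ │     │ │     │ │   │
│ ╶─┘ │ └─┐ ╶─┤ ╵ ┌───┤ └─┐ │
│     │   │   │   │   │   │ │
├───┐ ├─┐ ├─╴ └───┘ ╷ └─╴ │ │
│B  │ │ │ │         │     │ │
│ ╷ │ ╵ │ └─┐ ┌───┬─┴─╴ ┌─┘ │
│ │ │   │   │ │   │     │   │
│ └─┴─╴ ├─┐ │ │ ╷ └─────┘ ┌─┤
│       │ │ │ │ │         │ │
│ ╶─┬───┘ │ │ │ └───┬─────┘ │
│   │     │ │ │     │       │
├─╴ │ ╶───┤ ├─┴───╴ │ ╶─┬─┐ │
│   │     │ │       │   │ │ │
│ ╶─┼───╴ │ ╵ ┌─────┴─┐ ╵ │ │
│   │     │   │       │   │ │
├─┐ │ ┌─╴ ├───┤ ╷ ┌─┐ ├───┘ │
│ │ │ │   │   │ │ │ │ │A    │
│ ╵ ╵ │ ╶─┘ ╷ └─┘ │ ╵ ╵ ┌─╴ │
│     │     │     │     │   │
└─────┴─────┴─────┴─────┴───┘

Finding the shortest path from (12, 11) to (6, 0):
Path length: 33 steps
Directions: down → left → up → up → left → left → down → down → left → left → up → left → down → left → left → up → right → up → left → left → down → down → left → up → up → left → up → right → up → left → up → up → up

Solution:

┌───────┬───┬───┬─┬───┬─────┐
│       │   │   │ │   │     │
│ ┌─╴ ╷ └─┐ └─┐ │ ╵ ╷ ╵ ╶─┐ │
│ │   │   │   │ │   │     │ │
│ │ ╶─┴─┐ │ ╷ │ └─┐ ├───┐ │ │
│ │     │ │ │ │   │ │   │ │ │
│ └─┬─┐ │ ╵ │ ├─╴ │ │ ╷ └─┤ │
│   │ │ │   │ │   │ │ │   │ │
├─╴ │ │ ├───┘ │ ┌─┴─┘ ├─┐ ╵ │
│   │ │ │     │ │     │ │   │
│ ╶─┘ │ └─┐ ╶─┤ ╵ ┌───┤ └─┐ │
│     │   │   │   │   │   │ │
├───┐ ├─┐ ├─╴ └───┘ ╷ └─╴ │ │
│B  │ │ │ │         │     │ │
│ ╷ │ ╵ │ └─┐ ┌───┬─┴─╴ ┌─┘ │
│↑│ │   │   │ │   │     │   │
│ └─┴─╴ ├─┐ │ │ ╷ └─────┘ ┌─┤
│↑      │ │ │ │ │         │ │
│ ╶─┬───┘ │ │ │ └───┬─────┘ │
│↑ ↰│     │ │ │     │       │
├─╴ │ ╶───┤ ├─┴───╴ │ ╶─┬─┐ │
│↱ ↑│     │ │       │   │ │ │
│ ╶─┼───╴ │ ╵ ┌─────┴─┐ ╵ │ │
│↑ ↰│↓ ← ↰│   │  ↓ ← ↰│   │ │
├─┐ │ ┌─╴ ├───┤ ╷ ┌─┐ ├───┘ │
│ │↑│↓│↱ ↑│↓ ↰│ │↓│ │↑│A    │
│ ╵ ╵ │ ╶─┘ ╷ └─┘ │ ╵ ╵ ┌─╴ │
│  ↑ ↲│↑ ← ↲│↑ ← ↲│  ↑ ↲│   │
└─────┴─────┴─────┴─────┴───┘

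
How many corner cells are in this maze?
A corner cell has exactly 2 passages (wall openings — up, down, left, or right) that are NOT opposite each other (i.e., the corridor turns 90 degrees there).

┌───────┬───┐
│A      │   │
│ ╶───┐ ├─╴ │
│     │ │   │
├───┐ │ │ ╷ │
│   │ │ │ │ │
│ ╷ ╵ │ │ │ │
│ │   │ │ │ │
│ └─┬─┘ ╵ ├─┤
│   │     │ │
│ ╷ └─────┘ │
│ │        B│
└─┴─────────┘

Counting corner cells (2 non-opposite passages):
Total corners: 14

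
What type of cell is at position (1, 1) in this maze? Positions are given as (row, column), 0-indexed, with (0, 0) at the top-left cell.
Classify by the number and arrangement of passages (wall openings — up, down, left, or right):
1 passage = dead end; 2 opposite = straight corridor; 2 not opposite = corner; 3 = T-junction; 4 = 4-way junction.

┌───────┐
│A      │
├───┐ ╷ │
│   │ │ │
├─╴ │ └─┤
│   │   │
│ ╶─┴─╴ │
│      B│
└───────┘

Checking cell at (1, 1):
Number of passages: 2
Cell type: corner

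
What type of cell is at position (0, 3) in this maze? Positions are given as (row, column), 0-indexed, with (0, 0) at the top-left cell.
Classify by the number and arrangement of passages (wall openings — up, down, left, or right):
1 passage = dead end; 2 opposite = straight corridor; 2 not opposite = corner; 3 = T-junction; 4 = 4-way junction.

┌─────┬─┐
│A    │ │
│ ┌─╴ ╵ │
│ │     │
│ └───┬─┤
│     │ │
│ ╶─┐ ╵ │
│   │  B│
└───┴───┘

Checking cell at (0, 3):
Number of passages: 1
Cell type: dead end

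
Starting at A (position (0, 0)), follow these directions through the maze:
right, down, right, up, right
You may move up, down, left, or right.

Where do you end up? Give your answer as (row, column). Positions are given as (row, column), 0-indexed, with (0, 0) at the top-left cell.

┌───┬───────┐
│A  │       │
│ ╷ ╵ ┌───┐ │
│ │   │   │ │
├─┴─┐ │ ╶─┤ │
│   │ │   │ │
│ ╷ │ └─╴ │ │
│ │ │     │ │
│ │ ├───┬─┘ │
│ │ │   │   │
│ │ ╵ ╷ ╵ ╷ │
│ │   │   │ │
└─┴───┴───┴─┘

Following directions step by step:
Start: (0, 0)
  right: (0, 0) → (0, 1)
  down: (0, 1) → (1, 1)
  right: (1, 1) → (1, 2)
  up: (1, 2) → (0, 2)
  right: (0, 2) → (0, 3)
Final position: (0, 3)

Path taken:

┌───┬───────┐
│A ↓│↱ B    │
│ ╷ ╵ ┌───┐ │
│ │↳ ↑│   │ │
├─┴─┐ │ ╶─┤ │
│   │ │   │ │
│ ╷ │ └─╴ │ │
│ │ │     │ │
│ │ ├───┬─┘ │
│ │ │   │   │
│ │ ╵ ╷ ╵ ╷ │
│ │   │   │ │
└─┴───┴───┴─┘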